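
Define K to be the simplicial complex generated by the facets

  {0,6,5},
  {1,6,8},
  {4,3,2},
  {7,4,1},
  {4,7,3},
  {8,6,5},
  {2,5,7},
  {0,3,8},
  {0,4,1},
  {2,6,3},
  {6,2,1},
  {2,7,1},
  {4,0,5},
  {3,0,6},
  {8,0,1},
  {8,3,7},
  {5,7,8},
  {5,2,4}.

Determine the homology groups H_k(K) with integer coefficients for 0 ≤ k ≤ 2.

H_0 ≅ Z,  H_1 ≅ Z ⊕ Z/2,  H_2 = 0.

Order the vertices as 0 < 1 < 2 < 3 < 4 < 5 < 6 < 7 < 8. Listing each simplex with vertices in this order, K has dimension 2 with simplices:

  0-simplices (9): [0], [1], [2], [3], [4], [5], [6], [7], [8]
  1-simplices (27): (27 of them)
  2-simplices (18): [0,1,4], [0,1,8], [0,3,6], [0,3,8], [0,4,5], [0,5,6], [1,2,6], [1,2,7], [1,4,7], [1,6,8], [2,3,4], [2,3,6], [2,4,5], [2,5,7], [3,4,7], [3,7,8], [5,6,8], [5,7,8]

so the chain groups are C_0 ≅ Z^9, C_1 ≅ Z^27, C_2 ≅ Z^18.

∂_1: C_1 → C_0 sends each edge [p,q] (with p < q) to q − p. For instance
  ∂[4,5] = [5] − [4].
As a 9×27 matrix over Z this has rank 8, with invariant factors (1,1,1,1,1,1,1,1).

Boundary ∂_2: C_2 → C_1 maps a triangle to the signed sum of its edges. For instance
  ∂[2,3,4] = [3,4] − [2,4] + [2,3],
  ∂[2,4,5] = [4,5] − [2,5] + [2,4].
The 27×18 boundary matrix has rank 18 and Smith normal form diag(1,1,1,1,1,1,1,1,1,1,1,1,1,1,1,1,1,2).

From H_k ≅ ker(∂_k) / im(∂_{k+1}) we obtain:

  H_0: rank C_0 − rank ∂_1 = 9 − 8 = 1, and the invariant factors of ∂_1 are all 1, so H_0 ≅ Z.
  H_1: rank ker ∂_1 − rank ∂_2 = (27 − 8) − 18 = 1, and ∂_2 has invariant factor 2 > 1, so H_1 ≅ Z ⊕ Z/2.
  H_2: rank ker ∂_2 − rank ∂_3 = (18 − 18) − 0 = 0, and there is no ∂_3, so H_2 ≅ 0.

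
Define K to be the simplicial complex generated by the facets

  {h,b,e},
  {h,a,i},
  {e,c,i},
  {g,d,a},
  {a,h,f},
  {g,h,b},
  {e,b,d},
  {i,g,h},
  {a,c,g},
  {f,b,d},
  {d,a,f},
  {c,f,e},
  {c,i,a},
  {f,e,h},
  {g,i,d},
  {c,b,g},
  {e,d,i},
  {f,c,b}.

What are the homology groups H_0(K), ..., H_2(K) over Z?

Order the vertices as a < b < c < d < e < f < g < h < i. Listing each simplex with vertices in this order, K has dimension 2 with simplices:

  0-simplices (9): a, b, c, d, e, f, g, h, i
  1-simplices (27): ac, ad, af, ag, ah, ai, bc, bd, be, bf, bg, bh, ce, cf, cg, ci, de, df, dg, di, ef, eh, ei, fh, gh, gi, hi
  2-simplices (18): acg, aci, adf, adg, afh, ahi, bcf, bcg, bde, bdf, beh, bgh, cef, cei, dei, dgi, efh, ghi

giving chain groups C_0 ≅ Z^9, C_1 ≅ Z^27, C_2 ≅ Z^18.

The boundary map ∂_1: C_1 → C_0 sends each edge [p,q] (with p < q) to q − p.
This gives a 9×27 integer matrix of rank 8; reducing to Smith normal form yields diagonal entries (1,1,1,1,1,1,1,1).

Boundary ∂_2: C_2 → C_1 sends each 2-simplex [p,q,r] to [q,r] − [p,r] + [p,q]. For instance
  ∂aci = ci − ai + ac,
  ∂dgi = gi − di + dg.
As a 27×18 matrix over Z this has rank 18, with invariant factors (1,1,1,1,1,1,1,1,1,1,1,1,1,1,1,1,1,2).

Reading off H_k = ker ∂_k / im ∂_{k+1}:

  H_0: rank C_0 − rank ∂_1 = 9 − 8 = 1, and the invariant factors of ∂_1 are all 1, so H_0 = Z.
  H_1: rank ker ∂_1 − rank ∂_2 = (27 − 8) − 18 = 1, and ∂_2 has invariant factor 2 > 1, so H_1 = Z × Z/2.
  H_2: rank ker ∂_2 − rank ∂_3 = (18 − 18) − 0 = 0, and there is no ∂_3, so H_2 = 0.

As a check, the Euler characteristic is 9 − 27 + 18 = 0, which agrees with 1 − 1 + 0 = 0.

H_0 = Z,  H_1 = Z × Z/2,  H_2 = 0.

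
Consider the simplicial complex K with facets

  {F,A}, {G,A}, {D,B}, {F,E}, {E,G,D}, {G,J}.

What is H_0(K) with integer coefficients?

K has 7 vertices, 8 edges, 1 triangle.
rank ∂_0 = 0, rank ∂_1 = 6 ⇒ b_0 = 7 − 0 − 6 = 1; all invariant factors of ∂_1 are 1 so no torsion. So H_0 ≅ Z.

H_0 ≅ Z.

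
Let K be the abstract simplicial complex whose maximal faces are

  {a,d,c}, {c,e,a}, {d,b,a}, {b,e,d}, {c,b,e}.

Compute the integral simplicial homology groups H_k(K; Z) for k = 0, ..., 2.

H_0 ≅ Z,  H_1 ≅ Z,  H_2 = 0.

Take the total order a < b < c < d < e on the vertex set. Then K (dimension 2) consists of the simplices:

  0-simplices (5): a, b, c, d, e
  1-simplices (10): ab, ac, ad, ae, bc, bd, be, cd, ce, de
  2-simplices (5): abd, acd, ace, bce, bde

giving chain groups C_0 ≅ Z^5, C_1 ≅ Z^10, C_2 ≅ Z^5.

Boundary ∂_1: C_1 → C_0 is given by ∂[p,q] = [q] − [p].
The 5×10 boundary matrix has rank 4 and Smith normal form diag(1,1,1,1).

The boundary map ∂_2: C_2 → C_1 maps a triangle to the signed sum of its edges. For instance
  ∂bce = ce − be + bc,
  ∂ace = ce − ae + ac.
As a 10×5 matrix over Z this has rank 5, with invariant factors (1,1,1,1,1).

Reading off H_k = ker ∂_k / im ∂_{k+1}:

  H_0: rank C_0 − rank ∂_1 = 5 − 4 = 1, and the invariant factors of ∂_1 are all 1, so H_0 ≅ Z.
  H_1: rank ker ∂_1 − rank ∂_2 = (10 − 4) − 5 = 1, and the invariant factors of ∂_2 are all 1, so H_1 ≅ Z.
  H_2: rank ker ∂_2 − rank ∂_3 = (5 − 5) − 0 = 0, and there is no ∂_3, so H_2 ≅ 0.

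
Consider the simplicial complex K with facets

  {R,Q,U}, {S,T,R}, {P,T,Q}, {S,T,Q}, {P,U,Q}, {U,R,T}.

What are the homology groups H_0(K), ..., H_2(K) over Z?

Fix the vertex order P < Q < R < S < T < U and write every simplex with vertices in increasing order. Then dim K = 2 and the simplices of K are:

  0-simplices (6): P, Q, R, S, T, U
  1-simplices (12): PQ, PT, PU, QR, QS, QT, QU, RS, RT, RU, ST, TU
  2-simplices (6): PQT, PQU, QRU, QST, RST, RTU

so the chain groups are C_0 ≅ Z^6, C_1 ≅ Z^12, C_2 ≅ Z^6.

∂_1: C_1 → C_0 is given by ∂[p,q] = [q] − [p].
As a 6×12 matrix over Z this has rank 5, with invariant factors (1,1,1,1,1).

Boundary ∂_2: C_2 → C_1 acts by ∂[p,q,r] = [q,r] − [p,r] + [p,q]. For instance
  ∂QST = ST − QT + QS,
  ∂PQU = QU − PU + PQ.
The resulting 12×6 matrix has rank 6, and its Smith normal form has invariant factors (1,1,1,1,1,1).

Computing H_k = (kernel of ∂_k) / (image of ∂_{k+1}):

  H_0: rank C_0 − rank ∂_1 = 6 − 5 = 1, and the invariant factors of ∂_1 are all 1, so H_0 ≅ Z.
  H_1: rank ker ∂_1 − rank ∂_2 = (12 − 5) − 6 = 1, and the invariant factors of ∂_2 are all 1, so H_1 ≅ Z.
  H_2: rank ker ∂_2 − rank ∂_3 = (6 − 6) − 0 = 0, and there is no ∂_3, so H_2 ≅ 0.

As a check, the Euler characteristic is 6 − 12 + 6 = 0, which agrees with 1 − 1 + 0 = 0.
(K is a triangulation of the cylinder S^1 x I.)

H_0 = Z,  H_1 = Z,  H_2 = 0.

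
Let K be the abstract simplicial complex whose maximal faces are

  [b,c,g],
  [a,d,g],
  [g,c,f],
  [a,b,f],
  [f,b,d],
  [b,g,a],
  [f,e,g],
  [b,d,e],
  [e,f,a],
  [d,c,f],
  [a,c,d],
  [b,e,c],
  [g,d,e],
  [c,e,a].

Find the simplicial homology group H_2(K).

K has 7 vertices, 21 edges, 14 triangles.
rank ∂_2 = 13, rank ∂_3 = 0 ⇒ b_2 = 14 − 13 − 0 = 1. So H_2 = Z.

H_2 = Z.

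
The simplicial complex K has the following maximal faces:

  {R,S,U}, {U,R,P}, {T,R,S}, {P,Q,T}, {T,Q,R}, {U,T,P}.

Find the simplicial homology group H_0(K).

Order the vertices as P < Q < R < S < T < U. Listing each simplex with vertices in this order, K has dimension 2 with simplices:

  0-simplices (6): P, Q, R, S, T, U
  1-simplices (12): PQ, PR, PT, PU, QR, QT, RS, RT, RU, ST, SU, TU
  2-simplices (6): PQT, PRU, PTU, QRT, RST, RSU

so the chain groups are C_0 ≅ Z^6, C_1 ≅ Z^12, C_2 ≅ Z^6.

∂_1: C_1 → C_0 is given by ∂[p,q] = [q] − [p].
This gives a 6×12 integer matrix of rank 5; reducing to Smith normal form yields diagonal entries (1,1,1,1,1).

Boundary ∂_2: C_2 → C_1 maps a triangle to the signed sum of its edges. For instance
  ∂RSU = SU − RU + RS,
  ∂PRU = RU − PU + PR.
The resulting 12×6 matrix has rank 6, and its Smith normal form has invariant factors (1,1,1,1,1,1).

From H_k ≅ ker(∂_k) / im(∂_{k+1}) we obtain:

  H_0: rank C_0 − rank ∂_1 = 6 − 5 = 1, and the invariant factors of ∂_1 are all 1, so H_0 = Z.

H_0 ≅ Z.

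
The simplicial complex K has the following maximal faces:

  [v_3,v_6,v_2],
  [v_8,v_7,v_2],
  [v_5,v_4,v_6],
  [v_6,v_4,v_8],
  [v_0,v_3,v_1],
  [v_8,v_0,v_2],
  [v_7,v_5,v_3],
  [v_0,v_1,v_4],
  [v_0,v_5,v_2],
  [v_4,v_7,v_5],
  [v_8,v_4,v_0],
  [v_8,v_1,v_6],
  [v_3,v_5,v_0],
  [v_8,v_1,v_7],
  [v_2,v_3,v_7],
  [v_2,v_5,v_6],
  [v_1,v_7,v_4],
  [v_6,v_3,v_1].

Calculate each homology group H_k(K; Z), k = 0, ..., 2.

H_0 ≅ Z,  H_1 ≅ Z × Z/2,  H_2 = 0.

Take the total order v_0 < v_1 < v_2 < v_3 < v_4 < v_5 < v_6 < v_7 < v_8 on the vertex set. Then K (dimension 2) consists of the simplices:

  0-simplices (9): [v_0], [v_1], [v_2], [v_3], [v_4], [v_5], [v_6], [v_7], [v_8]
  1-simplices (27): (27 of them)
  2-simplices (18): (18 of them)

Hence C_0 ≅ Z^9, C_1 ≅ Z^27, C_2 ≅ Z^18.

∂_1: C_1 → C_0 sends each edge [p,q] (with p < q) to q − p. For instance
  ∂[v_4,v_8] = [v_8] − [v_4].
The 9×27 boundary matrix has rank 8 and Smith normal form diag(1,1,1,1,1,1,1,1).

Boundary ∂_2: C_2 → C_1 acts by ∂[p,q,r] = [q,r] − [p,r] + [p,q]. For instance
  ∂[v_3,v_5,v_7] = [v_5,v_7] − [v_3,v_7] + [v_3,v_5],
  ∂[v_0,v_3,v_5] = [v_3,v_5] − [v_0,v_5] + [v_0,v_3].
The 27×18 boundary matrix has rank 18 and Smith normal form diag(1,1,1,1,1,1,1,1,1,1,1,1,1,1,1,1,1,2).

Now H_k = ker ∂_k / im ∂_{k+1}, so:

  H_0: rank C_0 − rank ∂_1 = 9 − 8 = 1, and the invariant factors of ∂_1 are all 1, so H_0 = Z.
  H_1: rank ker ∂_1 − rank ∂_2 = (27 − 8) − 18 = 1, and ∂_2 has invariant factor 2 > 1, so H_1 = Z × Z/2.
  H_2: rank ker ∂_2 − rank ∂_3 = (18 − 18) − 0 = 0, and there is no ∂_3, so H_2 = 0.

(K is a triangulation of the Klein bottle.)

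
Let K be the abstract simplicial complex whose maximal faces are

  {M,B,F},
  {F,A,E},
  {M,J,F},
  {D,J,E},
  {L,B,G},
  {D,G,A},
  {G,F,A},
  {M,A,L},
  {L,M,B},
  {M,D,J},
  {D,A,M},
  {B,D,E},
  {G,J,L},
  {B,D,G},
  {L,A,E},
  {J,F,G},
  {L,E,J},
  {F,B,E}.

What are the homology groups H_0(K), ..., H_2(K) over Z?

We work with the vertex ordering A < B < D < E < F < G < J < L < M. The simplices of K, each written with vertices in increasing order, are:

  0-simplices (9): A, B, D, E, F, G, J, L, M
  1-simplices (27): AD, AE, AF, AG, AL, AM, BD, BE, BF, BG, BL, BM, DE, DG, DJ, DM, EF, EJ, EL, FG, FJ, FM, GJ, GL, JL, JM, LM
  2-simplices (18): ADG, ADM, AEF, AEL, AFG, ALM, BDE, BDG, BEF, BFM, BGL, BLM, DEJ, DJM, EJL, FGJ, FJM, GJL

so the chain groups are C_0 ≅ Z^9, C_1 ≅ Z^27, C_2 ≅ Z^18.

The boundary map ∂_1: C_1 → C_0 maps an edge to its endpoints' difference, ∂[p,q] = q − p. For instance
  ∂BD = D − B.
This gives a 9×27 integer matrix of rank 8; reducing to Smith normal form yields diagonal entries (1,1,1,1,1,1,1,1).

∂_2: C_2 → C_1 maps a triangle to the signed sum of its edges. For instance
  ∂AEL = EL − AL + AE,
  ∂ADM = DM − AM + AD.
The 27×18 boundary matrix has rank 17 and Smith normal form diag(1,1,1,1,1,1,1,1,1,1,1,1,1,1,1,1,1).

Computing H_k = (kernel of ∂_k) / (image of ∂_{k+1}):

  H_0: rank C_0 − rank ∂_1 = 9 − 8 = 1, and the invariant factors of ∂_1 are all 1, so H_0 ≅ Z.
  H_1: rank ker ∂_1 − rank ∂_2 = (27 − 8) − 17 = 2, and the invariant factors of ∂_2 are all 1, so H_1 ≅ Z^2.
  H_2: rank ker ∂_2 − rank ∂_3 = (18 − 17) − 0 = 1, and there is no ∂_3, so H_2 ≅ Z.

H_0 = Z,  H_1 = Z^2,  H_2 = Z.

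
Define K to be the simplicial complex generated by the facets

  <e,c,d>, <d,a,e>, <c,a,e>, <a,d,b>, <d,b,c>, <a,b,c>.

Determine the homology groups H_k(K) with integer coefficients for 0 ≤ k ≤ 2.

K has 5 vertices, 9 edges, 6 triangles.
rank ∂_0 = 0, rank ∂_1 = 4 ⇒ b_0 = 5 − 0 − 4 = 1; all invariant factors of ∂_1 are 1 so no torsion. So H_0 ≅ Z.
rank ∂_1 = 4, rank ∂_2 = 5 ⇒ b_1 = 9 − 4 − 5 = 0; all invariant factors of ∂_2 are 1 so no torsion. So H_1 ≅ 0.
rank ∂_2 = 5, rank ∂_3 = 0 ⇒ b_2 = 6 − 5 − 0 = 1. So H_2 ≅ Z.

H_0 ≅ Z,  H_1 = 0,  H_2 ≅ Z.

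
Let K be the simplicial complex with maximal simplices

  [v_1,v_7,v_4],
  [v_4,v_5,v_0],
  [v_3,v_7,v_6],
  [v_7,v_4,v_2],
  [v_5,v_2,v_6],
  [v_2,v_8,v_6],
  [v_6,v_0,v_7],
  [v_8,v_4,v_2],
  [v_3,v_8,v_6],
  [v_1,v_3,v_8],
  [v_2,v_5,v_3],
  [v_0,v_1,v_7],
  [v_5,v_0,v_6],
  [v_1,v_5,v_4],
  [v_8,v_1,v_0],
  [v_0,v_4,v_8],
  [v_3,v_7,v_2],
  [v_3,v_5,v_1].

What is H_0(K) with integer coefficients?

Take the total order v_0 < v_1 < v_2 < v_3 < v_4 < v_5 < v_6 < v_7 < v_8 on the vertex set. Then K (dimension 2) consists of the simplices:

  0-simplices (9): [v_0], [v_1], [v_2], [v_3], [v_4], [v_5], [v_6], [v_7], [v_8]
  1-simplices (27): (27 of them)
  2-simplices (18): (18 of them)

Hence C_0 ≅ Z^9, C_1 ≅ Z^27, C_2 ≅ Z^18.

∂_1: C_1 → C_0 sends each edge [p,q] (with p < q) to q − p.
As a 9×27 matrix over Z this has rank 8, with invariant factors (1,1,1,1,1,1,1,1).

The boundary map ∂_2: C_2 → C_1 maps a triangle to the signed sum of its edges. For instance
  ∂[v_1,v_4,v_7] = [v_4,v_7] − [v_1,v_7] + [v_1,v_4],
  ∂[v_1,v_3,v_5] = [v_3,v_5] − [v_1,v_5] + [v_1,v_3].
The resulting 27×18 matrix has rank 18, and its Smith normal form has invariant factors (1,1,1,1,1,1,1,1,1,1,1,1,1,1,1,1,1,2).

Computing H_k = (kernel of ∂_k) / (image of ∂_{k+1}):

  H_0: rank C_0 − rank ∂_1 = 9 − 8 = 1, and the invariant factors of ∂_1 are all 1, so H_0 = Z.

H_0 ≅ Z.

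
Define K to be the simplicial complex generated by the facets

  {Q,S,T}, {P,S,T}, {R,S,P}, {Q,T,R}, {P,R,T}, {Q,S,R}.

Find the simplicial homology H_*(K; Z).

Fix the vertex order P < Q < R < S < T and write every simplex with vertices in increasing order. Then dim K = 2 and the simplices of K are:

  0-simplices (5): P, Q, R, S, T
  1-simplices (9): PR, PS, PT, QR, QS, QT, RS, RT, ST
  2-simplices (6): PRS, PRT, PST, QRS, QRT, QST

Hence C_0 ≅ Z^5, C_1 ≅ Z^9, C_2 ≅ Z^6.

Boundary ∂_1: C_1 → C_0 sends each edge [p,q] (with p < q) to q − p.
The 5×9 boundary matrix has rank 4 and Smith normal form diag(1,1,1,1).

The boundary map ∂_2: C_2 → C_1 sends each 2-simplex [p,q,r] to [q,r] − [p,r] + [p,q]. For instance
  ∂QRT = RT − QT + QR,
  ∂PST = ST − PT + PS.
This gives a 9×6 integer matrix of rank 5; reducing to Smith normal form yields diagonal entries (1,1,1,1,1).

Now H_k = ker ∂_k / im ∂_{k+1}, so:

  H_0: rank C_0 − rank ∂_1 = 5 − 4 = 1, and the invariant factors of ∂_1 are all 1, so H_0 = Z.
  H_1: rank ker ∂_1 − rank ∂_2 = (9 − 4) − 5 = 0, and the invariant factors of ∂_2 are all 1, so H_1 = 0.
  H_2: rank ker ∂_2 − rank ∂_3 = (6 − 5) − 0 = 1, and there is no ∂_3, so H_2 = Z.

As a check, the Euler characteristic is 5 − 9 + 6 = 2, which agrees with 1 − 0 + 1 = 2.
(K is a triangulation of the 2-sphere S^2.)

H_0 = Z,  H_1 = 0,  H_2 = Z.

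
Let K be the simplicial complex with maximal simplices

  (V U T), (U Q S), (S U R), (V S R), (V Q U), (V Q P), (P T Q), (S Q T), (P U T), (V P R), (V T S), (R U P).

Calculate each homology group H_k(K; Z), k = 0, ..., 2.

K has 7 vertices, 18 edges, 12 triangles.
rank ∂_0 = 0, rank ∂_1 = 6 ⇒ b_0 = 7 − 0 − 6 = 1; all invariant factors of ∂_1 are 1 so no torsion. So H_0 = Z.
rank ∂_1 = 6, rank ∂_2 = 12 ⇒ b_1 = 18 − 6 − 12 = 0; ∂_2 has invariant factor(s) [2] giving torsion. So H_1 = Z_2.
rank ∂_2 = 12, rank ∂_3 = 0 ⇒ b_2 = 12 − 12 − 0 = 0. So H_2 = 0.

H_0 ≅ Z,  H_1 ≅ Z_2,  H_2 = 0.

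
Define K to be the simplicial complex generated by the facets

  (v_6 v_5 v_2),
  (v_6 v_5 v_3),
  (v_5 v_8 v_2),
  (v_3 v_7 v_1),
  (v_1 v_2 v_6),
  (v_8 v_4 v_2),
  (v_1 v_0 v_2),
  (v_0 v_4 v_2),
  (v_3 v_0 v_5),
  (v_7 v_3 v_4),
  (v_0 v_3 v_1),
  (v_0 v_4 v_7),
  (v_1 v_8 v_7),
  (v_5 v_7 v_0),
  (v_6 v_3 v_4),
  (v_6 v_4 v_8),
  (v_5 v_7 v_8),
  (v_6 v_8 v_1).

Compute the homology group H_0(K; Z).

Order the vertices as v_0 < v_1 < v_2 < v_3 < v_4 < v_5 < v_6 < v_7 < v_8. Listing each simplex with vertices in this order, K has dimension 2 with simplices:

  0-simplices (9): [v_0], [v_1], [v_2], [v_3], [v_4], [v_5], [v_6], [v_7], [v_8]
  1-simplices (27): (27 of them)
  2-simplices (18): (18 of them)

giving chain groups C_0 ≅ Z^9, C_1 ≅ Z^27, C_2 ≅ Z^18.

Boundary ∂_1: C_1 → C_0 sends each edge [p,q] (with p < q) to q − p.
As a 9×27 matrix over Z this has rank 8, with invariant factors (1,1,1,1,1,1,1,1).

Boundary ∂_2: C_2 → C_1 maps a triangle to the signed sum of its edges. For instance
  ∂[v_1,v_3,v_7] = [v_3,v_7] − [v_1,v_7] + [v_1,v_3],
  ∂[v_0,v_5,v_7] = [v_5,v_7] − [v_0,v_7] + [v_0,v_5].
The resulting 27×18 matrix has rank 18, and its Smith normal form has invariant factors (1,1,1,1,1,1,1,1,1,1,1,1,1,1,1,1,1,2).

Computing H_k = (kernel of ∂_k) / (image of ∂_{k+1}):

  H_0: rank C_0 − rank ∂_1 = 9 − 8 = 1, and the invariant factors of ∂_1 are all 1, so H_0 = Z.

H_0 = Z.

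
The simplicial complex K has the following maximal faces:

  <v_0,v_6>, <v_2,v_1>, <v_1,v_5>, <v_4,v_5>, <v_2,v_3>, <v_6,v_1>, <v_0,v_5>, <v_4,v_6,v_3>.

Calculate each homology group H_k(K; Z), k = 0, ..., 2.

Take the total order v_0 < v_1 < v_2 < v_3 < v_4 < v_5 < v_6 on the vertex set. Then K (dimension 2) consists of the simplices:

  0-simplices (7): [v_0], [v_1], [v_2], [v_3], [v_4], [v_5], [v_6]
  1-simplices (10): [v_0,v_5], [v_0,v_6], [v_1,v_2], [v_1,v_5], [v_1,v_6], [v_2,v_3], [v_3,v_4], [v_3,v_6], [v_4,v_5], [v_4,v_6]
  2-simplices (1): [v_3,v_4,v_6]

Hence C_0 ≅ Z^7, C_1 ≅ Z^10, C_2 ≅ Z^1.

∂_1: C_1 → C_0 sends each edge [p,q] (with p < q) to q − p. For instance
  ∂[v_3,v_6] = [v_6] − [v_3].
The 7×10 boundary matrix has rank 6 and Smith normal form diag(1,1,1,1,1,1).

∂_2: C_2 → C_1 maps a triangle to the signed sum of its edges. For instance
  ∂[v_3,v_4,v_6] = [v_4,v_6] − [v_3,v_6] + [v_3,v_4].
The resulting 10×1 matrix has rank 1, and its Smith normal form has invariant factors (1).

Now H_k = ker ∂_k / im ∂_{k+1}, so:

  H_0: rank C_0 − rank ∂_1 = 7 − 6 = 1, and the invariant factors of ∂_1 are all 1, so H_0 ≅ Z.
  H_1: rank ker ∂_1 − rank ∂_2 = (10 − 6) − 1 = 3, and the invariant factors of ∂_2 are all 1, so H_1 ≅ Z^3.
  H_2: rank ker ∂_2 − rank ∂_3 = (1 − 1) − 0 = 0, and there is no ∂_3, so H_2 ≅ 0.

As a check, the Euler characteristic is 7 − 10 + 1 = -2, which agrees with 1 − 3 + 0 = -2.

H_0 ≅ Z,  H_1 ≅ Z^3,  H_2 = 0.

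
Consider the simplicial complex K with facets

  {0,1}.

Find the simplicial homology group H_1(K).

H_1 = 0.

Order the vertices as 0 < 1. Listing each simplex with vertices in this order, K has dimension 1 with simplices:

  0-simplices (2): [0], [1]
  1-simplices (1): [0,1]

so the chain groups are C_0 ≅ Z^2, C_1 ≅ Z^1.

Boundary ∂_1: C_1 → C_0 is given by ∂[p,q] = [q] − [p]. For instance
  ∂[0,1] = [1] − [0].
The 2×1 boundary matrix has rank 1 and Smith normal form diag(1).

From H_k ≅ ker(∂_k) / im(∂_{k+1}) we obtain:

  H_1: rank ker ∂_1 − rank ∂_2 = (1 − 1) − 0 = 0, and there is no ∂_2, so H_1 = 0.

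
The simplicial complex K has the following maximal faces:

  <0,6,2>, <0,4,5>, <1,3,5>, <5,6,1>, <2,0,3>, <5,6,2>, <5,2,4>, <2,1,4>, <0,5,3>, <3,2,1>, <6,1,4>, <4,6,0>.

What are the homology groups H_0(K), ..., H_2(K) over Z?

H_0 = Z,  H_1 = Z_2,  H_2 = 0.

We work with the vertex ordering 0 < 1 < 2 < 3 < 4 < 5 < 6. The simplices of K, each written with vertices in increasing order, are:

  0-simplices (7): [0], [1], [2], [3], [4], [5], [6]
  1-simplices (18): [0,2], [0,3], [0,4], [0,5], [0,6], [1,2], [1,3], [1,4], [1,5], [1,6], [2,3], [2,4], [2,5], [2,6], [3,5], [4,5], [4,6], [5,6]
  2-simplices (12): [0,2,3], [0,2,6], [0,3,5], [0,4,5], [0,4,6], [1,2,3], [1,2,4], [1,3,5], [1,4,6], [1,5,6], [2,4,5], [2,5,6]

giving chain groups C_0 ≅ Z^7, C_1 ≅ Z^18, C_2 ≅ Z^12.

∂_1: C_1 → C_0 maps an edge to its endpoints' difference, ∂[p,q] = q − p.
This gives a 7×18 integer matrix of rank 6; reducing to Smith normal form yields diagonal entries (1,1,1,1,1,1).

∂_2: C_2 → C_1 sends each 2-simplex [p,q,r] to [q,r] − [p,r] + [p,q]. For instance
  ∂[1,5,6] = [5,6] − [1,6] + [1,5],
  ∂[0,2,6] = [2,6] − [0,6] + [0,2].
The 18×12 boundary matrix has rank 12 and Smith normal form diag(1,1,1,1,1,1,1,1,1,1,1,2).

Reading off H_k = ker ∂_k / im ∂_{k+1}:

  H_0: rank C_0 − rank ∂_1 = 7 − 6 = 1, and the invariant factors of ∂_1 are all 1, so H_0 ≅ Z.
  H_1: rank ker ∂_1 − rank ∂_2 = (18 − 6) − 12 = 0, and ∂_2 has invariant factor 2 > 1, so H_1 ≅ Z_2.
  H_2: rank ker ∂_2 − rank ∂_3 = (12 − 12) − 0 = 0, and there is no ∂_3, so H_2 ≅ 0.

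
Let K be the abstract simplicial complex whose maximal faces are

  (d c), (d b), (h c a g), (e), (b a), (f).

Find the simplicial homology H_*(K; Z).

Fix the vertex order a < b < c < d < e < f < g < h and write every simplex with vertices in increasing order. Then dim K = 3 and the simplices of K are:

  0-simplices (8): a, b, c, d, e, f, g, h
  1-simplices (9): ab, ac, ag, ah, bd, cd, cg, ch, gh
  2-simplices (4): acg, ach, agh, cgh
  3-simplices (1): acgh

giving chain groups C_0 ≅ Z^8, C_1 ≅ Z^9, C_2 ≅ Z^4, C_3 ≅ Z^1.

∂_1: C_1 → C_0 sends each edge [p,q] (with p < q) to q − p.
As a 8×9 matrix over Z this has rank 5, with invariant factors (1,1,1,1,1).

∂_2: C_2 → C_1 acts by ∂[p,q,r] = [q,r] − [p,r] + [p,q]. For instance
  ∂ach = ch − ah + ac,
  ∂cgh = gh − ch + cg.
This gives a 9×4 integer matrix of rank 3; reducing to Smith normal form yields diagonal entries (1,1,1).

The boundary map ∂_3: C_3 → C_2 sends each 3-simplex σ to the alternating sum Σ_i (−1)^i (σ with its i-th vertex removed). For instance
  ∂acgh = cgh − agh + ach − acg.
The 4×1 boundary matrix has rank 1 and Smith normal form diag(1).

Reading off H_k = ker ∂_k / im ∂_{k+1}:

  H_0: rank C_0 − rank ∂_1 = 8 − 5 = 3, and the invariant factors of ∂_1 are all 1, so H_0 ≅ Z^3.
  H_1: rank ker ∂_1 − rank ∂_2 = (9 − 5) − 3 = 1, and the invariant factors of ∂_2 are all 1, so H_1 ≅ Z.
  H_2: rank ker ∂_2 − rank ∂_3 = (4 − 3) − 1 = 0, and the invariant factors of ∂_3 are all 1, so H_2 ≅ 0.
  H_3: rank ker ∂_3 − rank ∂_4 = (1 − 1) − 0 = 0, and there is no ∂_4, so H_3 ≅ 0.

As a check, the Euler characteristic is 8 − 9 + 4 − 1 = 2, which agrees with 3 − 1 + 0 − 0 = 2.

H_0 ≅ Z^3,  H_1 ≅ Z,  H_2 = 0,  H_3 = 0.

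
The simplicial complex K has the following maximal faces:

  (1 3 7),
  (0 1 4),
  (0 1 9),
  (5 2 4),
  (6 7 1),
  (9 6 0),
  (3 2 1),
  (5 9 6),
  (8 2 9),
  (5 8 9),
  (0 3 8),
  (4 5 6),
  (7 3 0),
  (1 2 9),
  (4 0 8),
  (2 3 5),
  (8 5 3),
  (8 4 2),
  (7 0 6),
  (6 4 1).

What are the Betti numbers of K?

Order the vertices as 0 < 1 < 2 < 3 < 4 < 5 < 6 < 7 < 8 < 9. Listing each simplex with vertices in this order, K has dimension 2 with simplices:

  0-simplices (10): [0], [1], [2], [3], [4], [5], [6], [7], [8], [9]
  1-simplices (30): (30 of them)
  2-simplices (20): (20 of them)

Hence C_0 ≅ Z^10, C_1 ≅ Z^30, C_2 ≅ Z^20.

Boundary ∂_1: C_1 → C_0 is given by ∂[p,q] = [q] − [p].
The 10×30 boundary matrix has rank 9 and Smith normal form diag(1,1,1,1,1,1,1,1,1).

The boundary map ∂_2: C_2 → C_1 sends each 2-simplex [p,q,r] to [q,r] − [p,r] + [p,q]. For instance
  ∂[2,4,8] = [4,8] − [2,8] + [2,4],
  ∂[2,8,9] = [8,9] − [2,9] + [2,8].
As a 30×20 matrix over Z this has rank 20, with invariant factors (1,1,1,1,1,1,1,1,1,1,1,1,1,1,1,1,1,1,1,2).

From H_k ≅ ker(∂_k) / im(∂_{k+1}) we obtain:

  H_0: rank C_0 − rank ∂_1 = 10 − 9 = 1, and the invariant factors of ∂_1 are all 1, so H_0 ≅ Z.
  H_1: rank ker ∂_1 − rank ∂_2 = (30 − 9) − 20 = 1, and ∂_2 has invariant factor 2 > 1, so H_1 ≅ Z ⊕ Z/2.
  H_2: rank ker ∂_2 − rank ∂_3 = (20 − 20) − 0 = 0, and there is no ∂_3, so H_2 ≅ 0.

As a check, the Euler characteristic is 10 − 30 + 20 = 0, which agrees with 1 − 1 + 0 = 0.
(K is a triangulation of the Klein bottle.)

Hence the Betti numbers are b_0 = 1, b_1 = 1, b_2 = 0.

b_0 = 1, b_1 = 1, b_2 = 0.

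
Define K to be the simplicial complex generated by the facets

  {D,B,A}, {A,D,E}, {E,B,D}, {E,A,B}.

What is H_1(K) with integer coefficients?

Fix the vertex order A < B < D < E and write every simplex with vertices in increasing order. Then dim K = 2 and the simplices of K are:

  0-simplices (4): A, B, D, E
  1-simplices (6): AB, AD, AE, BD, BE, DE
  2-simplices (4): ABD, ABE, ADE, BDE

so the chain groups are C_0 ≅ Z^4, C_1 ≅ Z^6, C_2 ≅ Z^4.

∂_1: C_1 → C_0 maps an edge to its endpoints' difference, ∂[p,q] = q − p. For instance
  ∂DE = E − D.
The resulting 4×6 matrix has rank 3, and its Smith normal form has invariant factors (1,1,1).

The boundary map ∂_2: C_2 → C_1 acts by ∂[p,q,r] = [q,r] − [p,r] + [p,q]. For instance
  ∂BDE = DE − BE + BD,
  ∂ADE = DE − AE + AD.
The resulting 6×4 matrix has rank 3, and its Smith normal form has invariant factors (1,1,1).

From H_k ≅ ker(∂_k) / im(∂_{k+1}) we obtain:

  H_1: rank ker ∂_1 − rank ∂_2 = (6 − 3) − 3 = 0, and the invariant factors of ∂_2 are all 1, so H_1 = 0.

(K is a triangulation of the 2-sphere S^2.)

H_1 = 0.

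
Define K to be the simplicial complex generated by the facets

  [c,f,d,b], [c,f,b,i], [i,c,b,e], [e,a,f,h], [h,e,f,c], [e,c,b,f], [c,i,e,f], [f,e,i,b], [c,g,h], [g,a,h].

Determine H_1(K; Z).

Take the total order a < b < c < d < e < f < g < h < i on the vertex set. Then K (dimension 3) consists of the simplices:

  0-simplices (9): a, b, c, d, e, f, g, h, i
  1-simplices (22): ae, af, ag, ah, bc, bd, be, bf, bi, cd, ce, cf, cg, ch, ci, df, ef, eh, ei, fh, fi, gh
  2-simplices (21): aef, aeh, afh, agh, bcd, bce, bcf, bci, bdf, bef, bei, bfi, cdf, cef, ceh, cei, cfh, cfi, cgh, efh, efi
  3-simplices (8): aefh, bcdf, bcef, bcei, bcfi, befi, cefh, cefi

giving chain groups C_0 ≅ Z^9, C_1 ≅ Z^22, C_2 ≅ Z^21, C_3 ≅ Z^8.

The boundary map ∂_1: C_1 → C_0 sends each edge [p,q] (with p < q) to q − p.
The 9×22 boundary matrix has rank 8 and Smith normal form diag(1,1,1,1,1,1,1,1).

∂_2: C_2 → C_1 maps a triangle to the signed sum of its edges. For instance
  ∂efh = fh − eh + ef,
  ∂efi = fi − ei + ef.
The 22×21 boundary matrix has rank 14 and Smith normal form diag(1,1,1,1,1,1,1,1,1,1,1,1,1,1).

∂_3: C_3 → C_2 sends each 3-simplex σ to the alternating sum Σ_i (−1)^i (σ with its i-th vertex removed). For instance
  ∂aefh = efh − afh + aeh − aef,
  ∂cefh = efh − cfh + ceh − cef.
This gives a 21×8 integer matrix of rank 7; reducing to Smith normal form yields diagonal entries (1,1,1,1,1,1,1).

Computing H_k = (kernel of ∂_k) / (image of ∂_{k+1}):

  H_1: rank ker ∂_1 − rank ∂_2 = (22 − 8) − 14 = 0, and the invariant factors of ∂_2 are all 1, so H_1 ≅ 0.

H_1 ≅ 0.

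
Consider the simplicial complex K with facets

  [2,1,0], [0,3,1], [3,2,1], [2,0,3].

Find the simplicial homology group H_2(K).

H_2 ≅ Z.

Fix the vertex order 0 < 1 < 2 < 3 and write every simplex with vertices in increasing order. Then dim K = 2 and the simplices of K are:

  0-simplices (4): [0], [1], [2], [3]
  1-simplices (6): [0,1], [0,2], [0,3], [1,2], [1,3], [2,3]
  2-simplices (4): [0,1,2], [0,1,3], [0,2,3], [1,2,3]

giving chain groups C_0 ≅ Z^4, C_1 ≅ Z^6, C_2 ≅ Z^4.

Boundary ∂_1: C_1 → C_0 is given by ∂[p,q] = [q] − [p]. For instance
  ∂[2,3] = [3] − [2].
The 4×6 boundary matrix has rank 3 and Smith normal form diag(1,1,1).

Boundary ∂_2: C_2 → C_1 sends each 2-simplex [p,q,r] to [q,r] − [p,r] + [p,q]. For instance
  ∂[1,2,3] = [2,3] − [1,3] + [1,2],
  ∂[0,2,3] = [2,3] − [0,3] + [0,2].
This gives a 6×4 integer matrix of rank 3; reducing to Smith normal form yields diagonal entries (1,1,1).

Reading off H_k = ker ∂_k / im ∂_{k+1}:

  H_2: rank ker ∂_2 − rank ∂_3 = (4 − 3) − 0 = 1, and there is no ∂_3, so H_2 ≅ Z.

(K is a triangulation of the 2-sphere S^2.)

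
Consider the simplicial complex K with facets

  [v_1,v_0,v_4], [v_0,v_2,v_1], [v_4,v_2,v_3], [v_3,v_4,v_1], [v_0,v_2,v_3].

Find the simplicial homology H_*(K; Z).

H_0 ≅ Z,  H_1 ≅ Z,  H_2 = 0.

Fix the vertex order v_0 < v_1 < v_2 < v_3 < v_4 and write every simplex with vertices in increasing order. Then dim K = 2 and the simplices of K are:

  0-simplices (5): [v_0], [v_1], [v_2], [v_3], [v_4]
  1-simplices (10): [v_0,v_1], [v_0,v_2], [v_0,v_3], [v_0,v_4], [v_1,v_2], [v_1,v_3], [v_1,v_4], [v_2,v_3], [v_2,v_4], [v_3,v_4]
  2-simplices (5): [v_0,v_1,v_2], [v_0,v_1,v_4], [v_0,v_2,v_3], [v_1,v_3,v_4], [v_2,v_3,v_4]

giving chain groups C_0 ≅ Z^5, C_1 ≅ Z^10, C_2 ≅ Z^5.

Boundary ∂_1: C_1 → C_0 is given by ∂[p,q] = [q] − [p]. For instance
  ∂[v_1,v_4] = [v_4] − [v_1].
The 5×10 boundary matrix has rank 4 and Smith normal form diag(1,1,1,1).

∂_2: C_2 → C_1 sends each 2-simplex [p,q,r] to [q,r] − [p,r] + [p,q]. For instance
  ∂[v_0,v_1,v_4] = [v_1,v_4] − [v_0,v_4] + [v_0,v_1],
  ∂[v_0,v_1,v_2] = [v_1,v_2] − [v_0,v_2] + [v_0,v_1].
This gives a 10×5 integer matrix of rank 5; reducing to Smith normal form yields diagonal entries (1,1,1,1,1).

Computing H_k = (kernel of ∂_k) / (image of ∂_{k+1}):

  H_0: rank C_0 − rank ∂_1 = 5 − 4 = 1, and the invariant factors of ∂_1 are all 1, so H_0 = Z.
  H_1: rank ker ∂_1 − rank ∂_2 = (10 − 4) − 5 = 1, and the invariant factors of ∂_2 are all 1, so H_1 = Z.
  H_2: rank ker ∂_2 − rank ∂_3 = (5 − 5) − 0 = 0, and there is no ∂_3, so H_2 = 0.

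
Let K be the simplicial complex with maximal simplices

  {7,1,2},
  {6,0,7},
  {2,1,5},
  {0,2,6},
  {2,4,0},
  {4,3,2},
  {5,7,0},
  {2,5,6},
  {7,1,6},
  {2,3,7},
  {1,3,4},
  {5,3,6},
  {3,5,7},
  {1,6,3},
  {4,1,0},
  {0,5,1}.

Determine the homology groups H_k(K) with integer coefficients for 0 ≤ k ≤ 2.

Order the vertices as 0 < 1 < 2 < 3 < 4 < 5 < 6 < 7. Listing each simplex with vertices in this order, K has dimension 2 with simplices:

  0-simplices (8): [0], [1], [2], [3], [4], [5], [6], [7]
  1-simplices (24): (24 of them)
  2-simplices (16): [0,1,4], [0,1,5], [0,2,4], [0,2,6], [0,5,7], [0,6,7], [1,2,5], [1,2,7], [1,3,4], [1,3,6], [1,6,7], [2,3,4], [2,3,7], [2,5,6], [3,5,6], [3,5,7]

Hence C_0 ≅ Z^8, C_1 ≅ Z^24, C_2 ≅ Z^16.

Boundary ∂_1: C_1 → C_0 maps an edge to its endpoints' difference, ∂[p,q] = q − p.
As a 8×24 matrix over Z this has rank 7, with invariant factors (1,1,1,1,1,1,1).

∂_2: C_2 → C_1 sends each 2-simplex [p,q,r] to [q,r] − [p,r] + [p,q]. For instance
  ∂[1,3,6] = [3,6] − [1,6] + [1,3],
  ∂[3,5,7] = [5,7] − [3,7] + [3,5].
The 24×16 boundary matrix has rank 15 and Smith normal form diag(1,1,1,1,1,1,1,1,1,1,1,1,1,1,1).

Reading off H_k = ker ∂_k / im ∂_{k+1}:

  H_0: rank C_0 − rank ∂_1 = 8 − 7 = 1, and the invariant factors of ∂_1 are all 1, so H_0 = Z.
  H_1: rank ker ∂_1 − rank ∂_2 = (24 − 7) − 15 = 2, and the invariant factors of ∂_2 are all 1, so H_1 = Z^2.
  H_2: rank ker ∂_2 − rank ∂_3 = (16 − 15) − 0 = 1, and there is no ∂_3, so H_2 = Z.

H_0 ≅ Z,  H_1 ≅ Z^2,  H_2 ≅ Z.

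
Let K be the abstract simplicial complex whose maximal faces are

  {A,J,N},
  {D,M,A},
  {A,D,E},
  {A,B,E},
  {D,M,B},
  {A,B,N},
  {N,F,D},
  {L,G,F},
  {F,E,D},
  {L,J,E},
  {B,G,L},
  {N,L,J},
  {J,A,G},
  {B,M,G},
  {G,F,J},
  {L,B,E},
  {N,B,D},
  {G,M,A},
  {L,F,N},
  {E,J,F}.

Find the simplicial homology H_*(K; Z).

Order the vertices as A < B < D < E < F < G < J < L < M < N. Listing each simplex with vertices in this order, K has dimension 2 with simplices:

  0-simplices (10): A, B, D, E, F, G, J, L, M, N
  1-simplices (30): AB, AD, AE, AG, AJ, AM, AN, BD, BE, BG, BL, BM, BN, DE, DF, DM, DN, EF, EJ, EL, FG, FJ, FL, FN, GJ, GL, GM, JL, JN, LN
  2-simplices (20): ABE, ABN, ADE, ADM, AGJ, AGM, AJN, BDM, BDN, BEL, BGL, BGM, DEF, DFN, EFJ, EJL, FGJ, FGL, FLN, JLN

so the chain groups are C_0 ≅ Z^10, C_1 ≅ Z^30, C_2 ≅ Z^20.

∂_1: C_1 → C_0 maps an edge to its endpoints' difference, ∂[p,q] = q − p.
As a 10×30 matrix over Z this has rank 9, with invariant factors (1,1,1,1,1,1,1,1,1).

Boundary ∂_2: C_2 → C_1 acts by ∂[p,q,r] = [q,r] − [p,r] + [p,q]. For instance
  ∂ADM = DM − AM + AD,
  ∂ABE = BE − AE + AB.
This gives a 30×20 integer matrix of rank 20; reducing to Smith normal form yields diagonal entries (1,1,1,1,1,1,1,1,1,1,1,1,1,1,1,1,1,1,1,2).

Reading off H_k = ker ∂_k / im ∂_{k+1}:

  H_0: rank C_0 − rank ∂_1 = 10 − 9 = 1, and the invariant factors of ∂_1 are all 1, so H_0 = Z.
  H_1: rank ker ∂_1 − rank ∂_2 = (30 − 9) − 20 = 1, and ∂_2 has invariant factor 2 > 1, so H_1 = Z ⊕ Z_2.
  H_2: rank ker ∂_2 − rank ∂_3 = (20 − 20) − 0 = 0, and there is no ∂_3, so H_2 = 0.

H_0 ≅ Z,  H_1 ≅ Z ⊕ Z_2,  H_2 = 0.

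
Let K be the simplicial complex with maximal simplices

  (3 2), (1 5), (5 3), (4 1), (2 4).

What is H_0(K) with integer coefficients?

K has 5 vertices, 5 edges.
rank ∂_0 = 0, rank ∂_1 = 4 ⇒ b_0 = 5 − 0 − 4 = 1; all invariant factors of ∂_1 are 1 so no torsion. So H_0 ≅ Z.

H_0 = Z.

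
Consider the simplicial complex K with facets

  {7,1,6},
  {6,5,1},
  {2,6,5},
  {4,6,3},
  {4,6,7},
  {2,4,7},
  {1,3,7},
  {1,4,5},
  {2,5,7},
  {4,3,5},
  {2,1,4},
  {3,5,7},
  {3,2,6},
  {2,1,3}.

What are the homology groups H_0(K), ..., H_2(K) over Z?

H_0 ≅ Z,  H_1 ≅ Z^2,  H_2 ≅ Z.

We work with the vertex ordering 1 < 2 < 3 < 4 < 5 < 6 < 7. The simplices of K, each written with vertices in increasing order, are:

  0-simplices (7): [1], [2], [3], [4], [5], [6], [7]
  1-simplices (21): [1,2], [1,3], [1,4], [1,5], [1,6], [1,7], [2,3], [2,4], [2,5], [2,6], [2,7], [3,4], [3,5], [3,6], [3,7], [4,5], [4,6], [4,7], [5,6], [5,7], [6,7]
  2-simplices (14): [1,2,3], [1,2,4], [1,3,7], [1,4,5], [1,5,6], [1,6,7], [2,3,6], [2,4,7], [2,5,6], [2,5,7], [3,4,5], [3,4,6], [3,5,7], [4,6,7]

Hence C_0 ≅ Z^7, C_1 ≅ Z^21, C_2 ≅ Z^14.

The boundary map ∂_1: C_1 → C_0 maps an edge to its endpoints' difference, ∂[p,q] = q − p. For instance
  ∂[5,7] = [7] − [5].
This gives a 7×21 integer matrix of rank 6; reducing to Smith normal form yields diagonal entries (1,1,1,1,1,1).

The boundary map ∂_2: C_2 → C_1 maps a triangle to the signed sum of its edges. For instance
  ∂[3,4,6] = [4,6] − [3,6] + [3,4],
  ∂[3,4,5] = [4,5] − [3,5] + [3,4].
As a 21×14 matrix over Z this has rank 13, with invariant factors (1,1,1,1,1,1,1,1,1,1,1,1,1).

Now H_k = ker ∂_k / im ∂_{k+1}, so:

  H_0: rank C_0 − rank ∂_1 = 7 − 6 = 1, and the invariant factors of ∂_1 are all 1, so H_0 ≅ Z.
  H_1: rank ker ∂_1 − rank ∂_2 = (21 − 6) − 13 = 2, and the invariant factors of ∂_2 are all 1, so H_1 ≅ Z^2.
  H_2: rank ker ∂_2 − rank ∂_3 = (14 − 13) − 0 = 1, and there is no ∂_3, so H_2 ≅ Z.

(K is a triangulation of the torus T^2.)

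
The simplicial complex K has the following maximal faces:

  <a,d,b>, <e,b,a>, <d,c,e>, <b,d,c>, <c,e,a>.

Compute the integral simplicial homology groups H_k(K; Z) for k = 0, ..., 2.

H_0 ≅ Z,  H_1 ≅ Z,  H_2 = 0.

K has 5 vertices, 10 edges, 5 triangles.
rank ∂_0 = 0, rank ∂_1 = 4 ⇒ b_0 = 5 − 0 − 4 = 1; all invariant factors of ∂_1 are 1 so no torsion. So H_0 ≅ Z.
rank ∂_1 = 4, rank ∂_2 = 5 ⇒ b_1 = 10 − 4 − 5 = 1; all invariant factors of ∂_2 are 1 so no torsion. So H_1 ≅ Z.
rank ∂_2 = 5, rank ∂_3 = 0 ⇒ b_2 = 5 − 5 − 0 = 0. So H_2 ≅ 0.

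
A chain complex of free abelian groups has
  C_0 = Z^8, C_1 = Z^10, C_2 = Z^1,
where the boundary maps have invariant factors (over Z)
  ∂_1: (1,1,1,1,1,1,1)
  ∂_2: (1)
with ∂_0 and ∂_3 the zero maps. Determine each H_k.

H_0 ≅ Z,  H_1 ≅ Z^2,  H_2 = 0.

H_0: b_0 = 8 − 0 − 7 = 1; torsion from ∂_1 factors > 1: none. So H_0 ≅ Z.
H_1: b_1 = 10 − 7 − 1 = 2; torsion from ∂_2 factors > 1: none. So H_1 ≅ Z^2.
H_2: b_2 = 1 − 1 − 0 = 0; torsion from ∂_3 factors > 1: none. So H_2 ≅ 0.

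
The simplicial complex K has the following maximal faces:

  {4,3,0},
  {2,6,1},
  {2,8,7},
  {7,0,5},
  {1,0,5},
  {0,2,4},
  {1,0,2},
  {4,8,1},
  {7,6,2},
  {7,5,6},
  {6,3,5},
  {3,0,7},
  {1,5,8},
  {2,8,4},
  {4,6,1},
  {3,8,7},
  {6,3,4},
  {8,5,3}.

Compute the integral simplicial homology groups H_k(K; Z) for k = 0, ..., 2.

Fix the vertex order 0 < 1 < 2 < 3 < 4 < 5 < 6 < 7 < 8 and write every simplex with vertices in increasing order. Then dim K = 2 and the simplices of K are:

  0-simplices (9): [0], [1], [2], [3], [4], [5], [6], [7], [8]
  1-simplices (27): (27 of them)
  2-simplices (18): [0,1,2], [0,1,5], [0,2,4], [0,3,4], [0,3,7], [0,5,7], [1,2,6], [1,4,6], [1,4,8], [1,5,8], [2,4,8], [2,6,7], [2,7,8], [3,4,6], [3,5,6], [3,5,8], [3,7,8], [5,6,7]

so the chain groups are C_0 ≅ Z^9, C_1 ≅ Z^27, C_2 ≅ Z^18.

Boundary ∂_1: C_1 → C_0 maps an edge to its endpoints' difference, ∂[p,q] = q − p.
The resulting 9×27 matrix has rank 8, and its Smith normal form has invariant factors (1,1,1,1,1,1,1,1).

∂_2: C_2 → C_1 acts by ∂[p,q,r] = [q,r] − [p,r] + [p,q]. For instance
  ∂[1,2,6] = [2,6] − [1,6] + [1,2],
  ∂[3,7,8] = [7,8] − [3,8] + [3,7].
The 27×18 boundary matrix has rank 18 and Smith normal form diag(1,1,1,1,1,1,1,1,1,1,1,1,1,1,1,1,1,2).

Computing H_k = (kernel of ∂_k) / (image of ∂_{k+1}):

  H_0: rank C_0 − rank ∂_1 = 9 − 8 = 1, and the invariant factors of ∂_1 are all 1, so H_0 ≅ Z.
  H_1: rank ker ∂_1 − rank ∂_2 = (27 − 8) − 18 = 1, and ∂_2 has invariant factor 2 > 1, so H_1 ≅ Z ⊕ Z/2.
  H_2: rank ker ∂_2 − rank ∂_3 = (18 − 18) − 0 = 0, and there is no ∂_3, so H_2 ≅ 0.

H_0 = Z,  H_1 = Z ⊕ Z/2,  H_2 = 0.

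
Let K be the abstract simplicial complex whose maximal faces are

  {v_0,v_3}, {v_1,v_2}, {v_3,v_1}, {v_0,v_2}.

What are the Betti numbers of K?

b_0 = 1, b_1 = 1.

Fix the vertex order v_0 < v_1 < v_2 < v_3 and write every simplex with vertices in increasing order. Then dim K = 1 and the simplices of K are:

  0-simplices (4): [v_0], [v_1], [v_2], [v_3]
  1-simplices (4): [v_0,v_2], [v_0,v_3], [v_1,v_2], [v_1,v_3]

giving chain groups C_0 ≅ Z^4, C_1 ≅ Z^4.

∂_1: C_1 → C_0 maps an edge to its endpoints' difference, ∂[p,q] = q − p. For instance
  ∂[v_1,v_3] = [v_3] − [v_1].
As a 4×4 matrix over Z this has rank 3, with invariant factors (1,1,1).

Reading off H_k = ker ∂_k / im ∂_{k+1}:

  H_0: rank C_0 − rank ∂_1 = 4 − 3 = 1, and the invariant factors of ∂_1 are all 1, so H_0 = Z.
  H_1: rank ker ∂_1 − rank ∂_2 = (4 − 3) − 0 = 1, and there is no ∂_2, so H_1 = Z.

Hence the Betti numbers are b_0 = 1, b_1 = 1.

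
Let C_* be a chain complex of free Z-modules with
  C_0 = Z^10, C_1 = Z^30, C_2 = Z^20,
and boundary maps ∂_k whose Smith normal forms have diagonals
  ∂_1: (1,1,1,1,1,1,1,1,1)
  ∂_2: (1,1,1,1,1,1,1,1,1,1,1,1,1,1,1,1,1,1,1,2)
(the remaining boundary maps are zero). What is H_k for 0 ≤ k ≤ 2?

H_0: b_0 = 10 − 0 − 9 = 1; torsion from ∂_1 factors > 1: none. So H_0 = Z.
H_1: b_1 = 30 − 9 − 20 = 1; torsion from ∂_2 factors > 1: [2]. So H_1 = Z ⊕ Z/2.
H_2: b_2 = 20 − 20 − 0 = 0; torsion from ∂_3 factors > 1: none. So H_2 = 0.

H_0 = Z,  H_1 = Z ⊕ Z/2,  H_2 = 0.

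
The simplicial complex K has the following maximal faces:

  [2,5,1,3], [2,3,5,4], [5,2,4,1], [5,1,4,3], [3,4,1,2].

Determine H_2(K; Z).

H_2 ≅ 0.

K has 5 vertices, 10 edges, 10 triangles, 5 3-simplices.
rank ∂_2 = 6, rank ∂_3 = 4 ⇒ b_2 = 10 − 6 − 4 = 0; all invariant factors of ∂_3 are 1 so no torsion. So H_2 ≅ 0.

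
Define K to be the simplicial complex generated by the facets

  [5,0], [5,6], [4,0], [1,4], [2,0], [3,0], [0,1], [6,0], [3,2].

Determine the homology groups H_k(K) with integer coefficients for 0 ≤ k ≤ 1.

Take the total order 0 < 1 < 2 < 3 < 4 < 5 < 6 on the vertex set. Then K (dimension 1) consists of the simplices:

  0-simplices (7): [0], [1], [2], [3], [4], [5], [6]
  1-simplices (9): [0,1], [0,2], [0,3], [0,4], [0,5], [0,6], [1,4], [2,3], [5,6]

so the chain groups are C_0 ≅ Z^7, C_1 ≅ Z^9.

∂_1: C_1 → C_0 is given by ∂[p,q] = [q] − [p]. For instance
  ∂[1,4] = [4] − [1].
The 7×9 boundary matrix has rank 6 and Smith normal form diag(1,1,1,1,1,1).

Now H_k = ker ∂_k / im ∂_{k+1}, so:

  H_0: rank C_0 − rank ∂_1 = 7 − 6 = 1, and the invariant factors of ∂_1 are all 1, so H_0 ≅ Z.
  H_1: rank ker ∂_1 − rank ∂_2 = (9 − 6) − 0 = 3, and there is no ∂_2, so H_1 ≅ Z^3.

As a check, the Euler characteristic is 7 − 9 = -2, which agrees with 1 − 3 = -2.

H_0 ≅ Z,  H_1 ≅ Z^3.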